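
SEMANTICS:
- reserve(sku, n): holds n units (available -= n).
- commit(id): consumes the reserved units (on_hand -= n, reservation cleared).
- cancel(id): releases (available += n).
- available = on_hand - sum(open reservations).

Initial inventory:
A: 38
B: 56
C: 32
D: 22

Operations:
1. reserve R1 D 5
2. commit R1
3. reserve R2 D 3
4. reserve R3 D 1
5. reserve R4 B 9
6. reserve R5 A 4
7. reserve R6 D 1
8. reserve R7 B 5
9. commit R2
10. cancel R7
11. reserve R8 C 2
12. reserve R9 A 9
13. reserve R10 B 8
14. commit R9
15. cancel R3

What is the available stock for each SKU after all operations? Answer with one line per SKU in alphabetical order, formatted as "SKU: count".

Answer: A: 25
B: 39
C: 30
D: 13

Derivation:
Step 1: reserve R1 D 5 -> on_hand[A=38 B=56 C=32 D=22] avail[A=38 B=56 C=32 D=17] open={R1}
Step 2: commit R1 -> on_hand[A=38 B=56 C=32 D=17] avail[A=38 B=56 C=32 D=17] open={}
Step 3: reserve R2 D 3 -> on_hand[A=38 B=56 C=32 D=17] avail[A=38 B=56 C=32 D=14] open={R2}
Step 4: reserve R3 D 1 -> on_hand[A=38 B=56 C=32 D=17] avail[A=38 B=56 C=32 D=13] open={R2,R3}
Step 5: reserve R4 B 9 -> on_hand[A=38 B=56 C=32 D=17] avail[A=38 B=47 C=32 D=13] open={R2,R3,R4}
Step 6: reserve R5 A 4 -> on_hand[A=38 B=56 C=32 D=17] avail[A=34 B=47 C=32 D=13] open={R2,R3,R4,R5}
Step 7: reserve R6 D 1 -> on_hand[A=38 B=56 C=32 D=17] avail[A=34 B=47 C=32 D=12] open={R2,R3,R4,R5,R6}
Step 8: reserve R7 B 5 -> on_hand[A=38 B=56 C=32 D=17] avail[A=34 B=42 C=32 D=12] open={R2,R3,R4,R5,R6,R7}
Step 9: commit R2 -> on_hand[A=38 B=56 C=32 D=14] avail[A=34 B=42 C=32 D=12] open={R3,R4,R5,R6,R7}
Step 10: cancel R7 -> on_hand[A=38 B=56 C=32 D=14] avail[A=34 B=47 C=32 D=12] open={R3,R4,R5,R6}
Step 11: reserve R8 C 2 -> on_hand[A=38 B=56 C=32 D=14] avail[A=34 B=47 C=30 D=12] open={R3,R4,R5,R6,R8}
Step 12: reserve R9 A 9 -> on_hand[A=38 B=56 C=32 D=14] avail[A=25 B=47 C=30 D=12] open={R3,R4,R5,R6,R8,R9}
Step 13: reserve R10 B 8 -> on_hand[A=38 B=56 C=32 D=14] avail[A=25 B=39 C=30 D=12] open={R10,R3,R4,R5,R6,R8,R9}
Step 14: commit R9 -> on_hand[A=29 B=56 C=32 D=14] avail[A=25 B=39 C=30 D=12] open={R10,R3,R4,R5,R6,R8}
Step 15: cancel R3 -> on_hand[A=29 B=56 C=32 D=14] avail[A=25 B=39 C=30 D=13] open={R10,R4,R5,R6,R8}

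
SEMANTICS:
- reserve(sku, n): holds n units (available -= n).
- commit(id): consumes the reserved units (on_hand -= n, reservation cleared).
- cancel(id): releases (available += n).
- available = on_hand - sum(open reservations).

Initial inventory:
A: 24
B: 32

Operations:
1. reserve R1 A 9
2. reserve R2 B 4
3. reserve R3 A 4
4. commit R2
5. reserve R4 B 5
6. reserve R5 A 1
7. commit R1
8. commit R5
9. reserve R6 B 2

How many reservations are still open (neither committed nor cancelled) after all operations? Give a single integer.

Answer: 3

Derivation:
Step 1: reserve R1 A 9 -> on_hand[A=24 B=32] avail[A=15 B=32] open={R1}
Step 2: reserve R2 B 4 -> on_hand[A=24 B=32] avail[A=15 B=28] open={R1,R2}
Step 3: reserve R3 A 4 -> on_hand[A=24 B=32] avail[A=11 B=28] open={R1,R2,R3}
Step 4: commit R2 -> on_hand[A=24 B=28] avail[A=11 B=28] open={R1,R3}
Step 5: reserve R4 B 5 -> on_hand[A=24 B=28] avail[A=11 B=23] open={R1,R3,R4}
Step 6: reserve R5 A 1 -> on_hand[A=24 B=28] avail[A=10 B=23] open={R1,R3,R4,R5}
Step 7: commit R1 -> on_hand[A=15 B=28] avail[A=10 B=23] open={R3,R4,R5}
Step 8: commit R5 -> on_hand[A=14 B=28] avail[A=10 B=23] open={R3,R4}
Step 9: reserve R6 B 2 -> on_hand[A=14 B=28] avail[A=10 B=21] open={R3,R4,R6}
Open reservations: ['R3', 'R4', 'R6'] -> 3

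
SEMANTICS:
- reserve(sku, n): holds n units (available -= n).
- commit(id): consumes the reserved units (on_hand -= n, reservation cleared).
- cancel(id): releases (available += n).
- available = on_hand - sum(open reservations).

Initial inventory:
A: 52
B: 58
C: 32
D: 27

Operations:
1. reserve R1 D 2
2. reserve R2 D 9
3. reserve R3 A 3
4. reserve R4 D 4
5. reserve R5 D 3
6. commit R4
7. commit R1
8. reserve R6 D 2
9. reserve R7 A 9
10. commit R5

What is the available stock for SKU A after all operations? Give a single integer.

Answer: 40

Derivation:
Step 1: reserve R1 D 2 -> on_hand[A=52 B=58 C=32 D=27] avail[A=52 B=58 C=32 D=25] open={R1}
Step 2: reserve R2 D 9 -> on_hand[A=52 B=58 C=32 D=27] avail[A=52 B=58 C=32 D=16] open={R1,R2}
Step 3: reserve R3 A 3 -> on_hand[A=52 B=58 C=32 D=27] avail[A=49 B=58 C=32 D=16] open={R1,R2,R3}
Step 4: reserve R4 D 4 -> on_hand[A=52 B=58 C=32 D=27] avail[A=49 B=58 C=32 D=12] open={R1,R2,R3,R4}
Step 5: reserve R5 D 3 -> on_hand[A=52 B=58 C=32 D=27] avail[A=49 B=58 C=32 D=9] open={R1,R2,R3,R4,R5}
Step 6: commit R4 -> on_hand[A=52 B=58 C=32 D=23] avail[A=49 B=58 C=32 D=9] open={R1,R2,R3,R5}
Step 7: commit R1 -> on_hand[A=52 B=58 C=32 D=21] avail[A=49 B=58 C=32 D=9] open={R2,R3,R5}
Step 8: reserve R6 D 2 -> on_hand[A=52 B=58 C=32 D=21] avail[A=49 B=58 C=32 D=7] open={R2,R3,R5,R6}
Step 9: reserve R7 A 9 -> on_hand[A=52 B=58 C=32 D=21] avail[A=40 B=58 C=32 D=7] open={R2,R3,R5,R6,R7}
Step 10: commit R5 -> on_hand[A=52 B=58 C=32 D=18] avail[A=40 B=58 C=32 D=7] open={R2,R3,R6,R7}
Final available[A] = 40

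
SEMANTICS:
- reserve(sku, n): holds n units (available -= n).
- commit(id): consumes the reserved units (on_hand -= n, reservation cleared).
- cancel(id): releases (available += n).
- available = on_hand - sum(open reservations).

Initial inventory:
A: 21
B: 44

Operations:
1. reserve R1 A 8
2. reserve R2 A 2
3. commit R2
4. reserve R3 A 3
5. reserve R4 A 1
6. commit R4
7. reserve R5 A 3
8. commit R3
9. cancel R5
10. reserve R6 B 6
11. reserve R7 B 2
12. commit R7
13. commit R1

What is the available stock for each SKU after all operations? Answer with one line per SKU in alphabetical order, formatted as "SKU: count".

Answer: A: 7
B: 36

Derivation:
Step 1: reserve R1 A 8 -> on_hand[A=21 B=44] avail[A=13 B=44] open={R1}
Step 2: reserve R2 A 2 -> on_hand[A=21 B=44] avail[A=11 B=44] open={R1,R2}
Step 3: commit R2 -> on_hand[A=19 B=44] avail[A=11 B=44] open={R1}
Step 4: reserve R3 A 3 -> on_hand[A=19 B=44] avail[A=8 B=44] open={R1,R3}
Step 5: reserve R4 A 1 -> on_hand[A=19 B=44] avail[A=7 B=44] open={R1,R3,R4}
Step 6: commit R4 -> on_hand[A=18 B=44] avail[A=7 B=44] open={R1,R3}
Step 7: reserve R5 A 3 -> on_hand[A=18 B=44] avail[A=4 B=44] open={R1,R3,R5}
Step 8: commit R3 -> on_hand[A=15 B=44] avail[A=4 B=44] open={R1,R5}
Step 9: cancel R5 -> on_hand[A=15 B=44] avail[A=7 B=44] open={R1}
Step 10: reserve R6 B 6 -> on_hand[A=15 B=44] avail[A=7 B=38] open={R1,R6}
Step 11: reserve R7 B 2 -> on_hand[A=15 B=44] avail[A=7 B=36] open={R1,R6,R7}
Step 12: commit R7 -> on_hand[A=15 B=42] avail[A=7 B=36] open={R1,R6}
Step 13: commit R1 -> on_hand[A=7 B=42] avail[A=7 B=36] open={R6}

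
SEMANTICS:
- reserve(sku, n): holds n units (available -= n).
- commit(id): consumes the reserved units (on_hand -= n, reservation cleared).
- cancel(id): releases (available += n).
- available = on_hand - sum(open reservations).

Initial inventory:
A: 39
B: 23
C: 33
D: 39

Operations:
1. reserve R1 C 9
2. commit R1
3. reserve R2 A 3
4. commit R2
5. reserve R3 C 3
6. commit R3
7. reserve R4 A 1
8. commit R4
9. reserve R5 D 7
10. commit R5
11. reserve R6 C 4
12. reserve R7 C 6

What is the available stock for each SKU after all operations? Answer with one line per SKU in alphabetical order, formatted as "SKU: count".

Answer: A: 35
B: 23
C: 11
D: 32

Derivation:
Step 1: reserve R1 C 9 -> on_hand[A=39 B=23 C=33 D=39] avail[A=39 B=23 C=24 D=39] open={R1}
Step 2: commit R1 -> on_hand[A=39 B=23 C=24 D=39] avail[A=39 B=23 C=24 D=39] open={}
Step 3: reserve R2 A 3 -> on_hand[A=39 B=23 C=24 D=39] avail[A=36 B=23 C=24 D=39] open={R2}
Step 4: commit R2 -> on_hand[A=36 B=23 C=24 D=39] avail[A=36 B=23 C=24 D=39] open={}
Step 5: reserve R3 C 3 -> on_hand[A=36 B=23 C=24 D=39] avail[A=36 B=23 C=21 D=39] open={R3}
Step 6: commit R3 -> on_hand[A=36 B=23 C=21 D=39] avail[A=36 B=23 C=21 D=39] open={}
Step 7: reserve R4 A 1 -> on_hand[A=36 B=23 C=21 D=39] avail[A=35 B=23 C=21 D=39] open={R4}
Step 8: commit R4 -> on_hand[A=35 B=23 C=21 D=39] avail[A=35 B=23 C=21 D=39] open={}
Step 9: reserve R5 D 7 -> on_hand[A=35 B=23 C=21 D=39] avail[A=35 B=23 C=21 D=32] open={R5}
Step 10: commit R5 -> on_hand[A=35 B=23 C=21 D=32] avail[A=35 B=23 C=21 D=32] open={}
Step 11: reserve R6 C 4 -> on_hand[A=35 B=23 C=21 D=32] avail[A=35 B=23 C=17 D=32] open={R6}
Step 12: reserve R7 C 6 -> on_hand[A=35 B=23 C=21 D=32] avail[A=35 B=23 C=11 D=32] open={R6,R7}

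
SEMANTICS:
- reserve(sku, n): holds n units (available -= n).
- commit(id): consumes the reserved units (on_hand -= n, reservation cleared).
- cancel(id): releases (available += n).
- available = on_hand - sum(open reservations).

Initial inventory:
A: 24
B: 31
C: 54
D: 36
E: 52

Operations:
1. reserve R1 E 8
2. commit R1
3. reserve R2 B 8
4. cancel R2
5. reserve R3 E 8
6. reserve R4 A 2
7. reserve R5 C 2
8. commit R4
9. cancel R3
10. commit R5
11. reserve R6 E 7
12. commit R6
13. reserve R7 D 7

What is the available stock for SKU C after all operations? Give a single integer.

Step 1: reserve R1 E 8 -> on_hand[A=24 B=31 C=54 D=36 E=52] avail[A=24 B=31 C=54 D=36 E=44] open={R1}
Step 2: commit R1 -> on_hand[A=24 B=31 C=54 D=36 E=44] avail[A=24 B=31 C=54 D=36 E=44] open={}
Step 3: reserve R2 B 8 -> on_hand[A=24 B=31 C=54 D=36 E=44] avail[A=24 B=23 C=54 D=36 E=44] open={R2}
Step 4: cancel R2 -> on_hand[A=24 B=31 C=54 D=36 E=44] avail[A=24 B=31 C=54 D=36 E=44] open={}
Step 5: reserve R3 E 8 -> on_hand[A=24 B=31 C=54 D=36 E=44] avail[A=24 B=31 C=54 D=36 E=36] open={R3}
Step 6: reserve R4 A 2 -> on_hand[A=24 B=31 C=54 D=36 E=44] avail[A=22 B=31 C=54 D=36 E=36] open={R3,R4}
Step 7: reserve R5 C 2 -> on_hand[A=24 B=31 C=54 D=36 E=44] avail[A=22 B=31 C=52 D=36 E=36] open={R3,R4,R5}
Step 8: commit R4 -> on_hand[A=22 B=31 C=54 D=36 E=44] avail[A=22 B=31 C=52 D=36 E=36] open={R3,R5}
Step 9: cancel R3 -> on_hand[A=22 B=31 C=54 D=36 E=44] avail[A=22 B=31 C=52 D=36 E=44] open={R5}
Step 10: commit R5 -> on_hand[A=22 B=31 C=52 D=36 E=44] avail[A=22 B=31 C=52 D=36 E=44] open={}
Step 11: reserve R6 E 7 -> on_hand[A=22 B=31 C=52 D=36 E=44] avail[A=22 B=31 C=52 D=36 E=37] open={R6}
Step 12: commit R6 -> on_hand[A=22 B=31 C=52 D=36 E=37] avail[A=22 B=31 C=52 D=36 E=37] open={}
Step 13: reserve R7 D 7 -> on_hand[A=22 B=31 C=52 D=36 E=37] avail[A=22 B=31 C=52 D=29 E=37] open={R7}
Final available[C] = 52

Answer: 52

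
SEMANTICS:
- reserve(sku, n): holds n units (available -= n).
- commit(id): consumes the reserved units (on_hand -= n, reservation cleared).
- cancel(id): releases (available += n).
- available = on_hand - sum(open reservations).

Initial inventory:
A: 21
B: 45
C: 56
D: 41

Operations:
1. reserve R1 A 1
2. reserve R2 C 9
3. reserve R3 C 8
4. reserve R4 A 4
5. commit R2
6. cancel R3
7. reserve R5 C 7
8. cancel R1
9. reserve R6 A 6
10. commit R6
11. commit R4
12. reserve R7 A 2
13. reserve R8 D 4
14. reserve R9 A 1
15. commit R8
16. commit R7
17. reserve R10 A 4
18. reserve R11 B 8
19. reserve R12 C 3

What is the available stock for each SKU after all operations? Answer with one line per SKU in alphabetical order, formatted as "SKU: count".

Answer: A: 4
B: 37
C: 37
D: 37

Derivation:
Step 1: reserve R1 A 1 -> on_hand[A=21 B=45 C=56 D=41] avail[A=20 B=45 C=56 D=41] open={R1}
Step 2: reserve R2 C 9 -> on_hand[A=21 B=45 C=56 D=41] avail[A=20 B=45 C=47 D=41] open={R1,R2}
Step 3: reserve R3 C 8 -> on_hand[A=21 B=45 C=56 D=41] avail[A=20 B=45 C=39 D=41] open={R1,R2,R3}
Step 4: reserve R4 A 4 -> on_hand[A=21 B=45 C=56 D=41] avail[A=16 B=45 C=39 D=41] open={R1,R2,R3,R4}
Step 5: commit R2 -> on_hand[A=21 B=45 C=47 D=41] avail[A=16 B=45 C=39 D=41] open={R1,R3,R4}
Step 6: cancel R3 -> on_hand[A=21 B=45 C=47 D=41] avail[A=16 B=45 C=47 D=41] open={R1,R4}
Step 7: reserve R5 C 7 -> on_hand[A=21 B=45 C=47 D=41] avail[A=16 B=45 C=40 D=41] open={R1,R4,R5}
Step 8: cancel R1 -> on_hand[A=21 B=45 C=47 D=41] avail[A=17 B=45 C=40 D=41] open={R4,R5}
Step 9: reserve R6 A 6 -> on_hand[A=21 B=45 C=47 D=41] avail[A=11 B=45 C=40 D=41] open={R4,R5,R6}
Step 10: commit R6 -> on_hand[A=15 B=45 C=47 D=41] avail[A=11 B=45 C=40 D=41] open={R4,R5}
Step 11: commit R4 -> on_hand[A=11 B=45 C=47 D=41] avail[A=11 B=45 C=40 D=41] open={R5}
Step 12: reserve R7 A 2 -> on_hand[A=11 B=45 C=47 D=41] avail[A=9 B=45 C=40 D=41] open={R5,R7}
Step 13: reserve R8 D 4 -> on_hand[A=11 B=45 C=47 D=41] avail[A=9 B=45 C=40 D=37] open={R5,R7,R8}
Step 14: reserve R9 A 1 -> on_hand[A=11 B=45 C=47 D=41] avail[A=8 B=45 C=40 D=37] open={R5,R7,R8,R9}
Step 15: commit R8 -> on_hand[A=11 B=45 C=47 D=37] avail[A=8 B=45 C=40 D=37] open={R5,R7,R9}
Step 16: commit R7 -> on_hand[A=9 B=45 C=47 D=37] avail[A=8 B=45 C=40 D=37] open={R5,R9}
Step 17: reserve R10 A 4 -> on_hand[A=9 B=45 C=47 D=37] avail[A=4 B=45 C=40 D=37] open={R10,R5,R9}
Step 18: reserve R11 B 8 -> on_hand[A=9 B=45 C=47 D=37] avail[A=4 B=37 C=40 D=37] open={R10,R11,R5,R9}
Step 19: reserve R12 C 3 -> on_hand[A=9 B=45 C=47 D=37] avail[A=4 B=37 C=37 D=37] open={R10,R11,R12,R5,R9}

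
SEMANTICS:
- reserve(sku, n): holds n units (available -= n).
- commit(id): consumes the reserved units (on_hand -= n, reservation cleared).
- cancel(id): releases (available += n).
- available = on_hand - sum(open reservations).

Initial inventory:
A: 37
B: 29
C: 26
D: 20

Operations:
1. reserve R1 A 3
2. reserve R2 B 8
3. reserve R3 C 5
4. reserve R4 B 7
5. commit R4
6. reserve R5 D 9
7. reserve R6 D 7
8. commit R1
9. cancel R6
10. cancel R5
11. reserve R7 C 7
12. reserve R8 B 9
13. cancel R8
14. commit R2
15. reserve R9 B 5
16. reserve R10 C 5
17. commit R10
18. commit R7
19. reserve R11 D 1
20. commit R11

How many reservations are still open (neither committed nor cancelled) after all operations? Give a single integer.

Step 1: reserve R1 A 3 -> on_hand[A=37 B=29 C=26 D=20] avail[A=34 B=29 C=26 D=20] open={R1}
Step 2: reserve R2 B 8 -> on_hand[A=37 B=29 C=26 D=20] avail[A=34 B=21 C=26 D=20] open={R1,R2}
Step 3: reserve R3 C 5 -> on_hand[A=37 B=29 C=26 D=20] avail[A=34 B=21 C=21 D=20] open={R1,R2,R3}
Step 4: reserve R4 B 7 -> on_hand[A=37 B=29 C=26 D=20] avail[A=34 B=14 C=21 D=20] open={R1,R2,R3,R4}
Step 5: commit R4 -> on_hand[A=37 B=22 C=26 D=20] avail[A=34 B=14 C=21 D=20] open={R1,R2,R3}
Step 6: reserve R5 D 9 -> on_hand[A=37 B=22 C=26 D=20] avail[A=34 B=14 C=21 D=11] open={R1,R2,R3,R5}
Step 7: reserve R6 D 7 -> on_hand[A=37 B=22 C=26 D=20] avail[A=34 B=14 C=21 D=4] open={R1,R2,R3,R5,R6}
Step 8: commit R1 -> on_hand[A=34 B=22 C=26 D=20] avail[A=34 B=14 C=21 D=4] open={R2,R3,R5,R6}
Step 9: cancel R6 -> on_hand[A=34 B=22 C=26 D=20] avail[A=34 B=14 C=21 D=11] open={R2,R3,R5}
Step 10: cancel R5 -> on_hand[A=34 B=22 C=26 D=20] avail[A=34 B=14 C=21 D=20] open={R2,R3}
Step 11: reserve R7 C 7 -> on_hand[A=34 B=22 C=26 D=20] avail[A=34 B=14 C=14 D=20] open={R2,R3,R7}
Step 12: reserve R8 B 9 -> on_hand[A=34 B=22 C=26 D=20] avail[A=34 B=5 C=14 D=20] open={R2,R3,R7,R8}
Step 13: cancel R8 -> on_hand[A=34 B=22 C=26 D=20] avail[A=34 B=14 C=14 D=20] open={R2,R3,R7}
Step 14: commit R2 -> on_hand[A=34 B=14 C=26 D=20] avail[A=34 B=14 C=14 D=20] open={R3,R7}
Step 15: reserve R9 B 5 -> on_hand[A=34 B=14 C=26 D=20] avail[A=34 B=9 C=14 D=20] open={R3,R7,R9}
Step 16: reserve R10 C 5 -> on_hand[A=34 B=14 C=26 D=20] avail[A=34 B=9 C=9 D=20] open={R10,R3,R7,R9}
Step 17: commit R10 -> on_hand[A=34 B=14 C=21 D=20] avail[A=34 B=9 C=9 D=20] open={R3,R7,R9}
Step 18: commit R7 -> on_hand[A=34 B=14 C=14 D=20] avail[A=34 B=9 C=9 D=20] open={R3,R9}
Step 19: reserve R11 D 1 -> on_hand[A=34 B=14 C=14 D=20] avail[A=34 B=9 C=9 D=19] open={R11,R3,R9}
Step 20: commit R11 -> on_hand[A=34 B=14 C=14 D=19] avail[A=34 B=9 C=9 D=19] open={R3,R9}
Open reservations: ['R3', 'R9'] -> 2

Answer: 2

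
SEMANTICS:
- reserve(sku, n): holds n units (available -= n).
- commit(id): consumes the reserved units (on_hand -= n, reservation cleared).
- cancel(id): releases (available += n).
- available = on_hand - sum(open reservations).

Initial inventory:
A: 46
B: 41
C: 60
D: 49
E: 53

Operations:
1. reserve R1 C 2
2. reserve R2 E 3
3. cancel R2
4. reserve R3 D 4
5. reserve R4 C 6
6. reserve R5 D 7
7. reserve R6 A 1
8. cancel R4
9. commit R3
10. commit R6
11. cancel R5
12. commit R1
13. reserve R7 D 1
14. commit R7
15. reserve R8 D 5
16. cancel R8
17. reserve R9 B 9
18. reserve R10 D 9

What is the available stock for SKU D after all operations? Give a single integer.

Step 1: reserve R1 C 2 -> on_hand[A=46 B=41 C=60 D=49 E=53] avail[A=46 B=41 C=58 D=49 E=53] open={R1}
Step 2: reserve R2 E 3 -> on_hand[A=46 B=41 C=60 D=49 E=53] avail[A=46 B=41 C=58 D=49 E=50] open={R1,R2}
Step 3: cancel R2 -> on_hand[A=46 B=41 C=60 D=49 E=53] avail[A=46 B=41 C=58 D=49 E=53] open={R1}
Step 4: reserve R3 D 4 -> on_hand[A=46 B=41 C=60 D=49 E=53] avail[A=46 B=41 C=58 D=45 E=53] open={R1,R3}
Step 5: reserve R4 C 6 -> on_hand[A=46 B=41 C=60 D=49 E=53] avail[A=46 B=41 C=52 D=45 E=53] open={R1,R3,R4}
Step 6: reserve R5 D 7 -> on_hand[A=46 B=41 C=60 D=49 E=53] avail[A=46 B=41 C=52 D=38 E=53] open={R1,R3,R4,R5}
Step 7: reserve R6 A 1 -> on_hand[A=46 B=41 C=60 D=49 E=53] avail[A=45 B=41 C=52 D=38 E=53] open={R1,R3,R4,R5,R6}
Step 8: cancel R4 -> on_hand[A=46 B=41 C=60 D=49 E=53] avail[A=45 B=41 C=58 D=38 E=53] open={R1,R3,R5,R6}
Step 9: commit R3 -> on_hand[A=46 B=41 C=60 D=45 E=53] avail[A=45 B=41 C=58 D=38 E=53] open={R1,R5,R6}
Step 10: commit R6 -> on_hand[A=45 B=41 C=60 D=45 E=53] avail[A=45 B=41 C=58 D=38 E=53] open={R1,R5}
Step 11: cancel R5 -> on_hand[A=45 B=41 C=60 D=45 E=53] avail[A=45 B=41 C=58 D=45 E=53] open={R1}
Step 12: commit R1 -> on_hand[A=45 B=41 C=58 D=45 E=53] avail[A=45 B=41 C=58 D=45 E=53] open={}
Step 13: reserve R7 D 1 -> on_hand[A=45 B=41 C=58 D=45 E=53] avail[A=45 B=41 C=58 D=44 E=53] open={R7}
Step 14: commit R7 -> on_hand[A=45 B=41 C=58 D=44 E=53] avail[A=45 B=41 C=58 D=44 E=53] open={}
Step 15: reserve R8 D 5 -> on_hand[A=45 B=41 C=58 D=44 E=53] avail[A=45 B=41 C=58 D=39 E=53] open={R8}
Step 16: cancel R8 -> on_hand[A=45 B=41 C=58 D=44 E=53] avail[A=45 B=41 C=58 D=44 E=53] open={}
Step 17: reserve R9 B 9 -> on_hand[A=45 B=41 C=58 D=44 E=53] avail[A=45 B=32 C=58 D=44 E=53] open={R9}
Step 18: reserve R10 D 9 -> on_hand[A=45 B=41 C=58 D=44 E=53] avail[A=45 B=32 C=58 D=35 E=53] open={R10,R9}
Final available[D] = 35

Answer: 35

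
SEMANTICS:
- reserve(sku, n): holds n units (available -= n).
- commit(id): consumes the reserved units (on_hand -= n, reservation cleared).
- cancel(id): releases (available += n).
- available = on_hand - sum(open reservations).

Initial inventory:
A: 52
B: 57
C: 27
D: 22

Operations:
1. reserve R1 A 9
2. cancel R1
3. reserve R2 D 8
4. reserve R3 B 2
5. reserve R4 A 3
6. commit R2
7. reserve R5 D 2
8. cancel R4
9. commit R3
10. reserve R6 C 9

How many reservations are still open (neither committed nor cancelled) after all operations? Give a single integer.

Answer: 2

Derivation:
Step 1: reserve R1 A 9 -> on_hand[A=52 B=57 C=27 D=22] avail[A=43 B=57 C=27 D=22] open={R1}
Step 2: cancel R1 -> on_hand[A=52 B=57 C=27 D=22] avail[A=52 B=57 C=27 D=22] open={}
Step 3: reserve R2 D 8 -> on_hand[A=52 B=57 C=27 D=22] avail[A=52 B=57 C=27 D=14] open={R2}
Step 4: reserve R3 B 2 -> on_hand[A=52 B=57 C=27 D=22] avail[A=52 B=55 C=27 D=14] open={R2,R3}
Step 5: reserve R4 A 3 -> on_hand[A=52 B=57 C=27 D=22] avail[A=49 B=55 C=27 D=14] open={R2,R3,R4}
Step 6: commit R2 -> on_hand[A=52 B=57 C=27 D=14] avail[A=49 B=55 C=27 D=14] open={R3,R4}
Step 7: reserve R5 D 2 -> on_hand[A=52 B=57 C=27 D=14] avail[A=49 B=55 C=27 D=12] open={R3,R4,R5}
Step 8: cancel R4 -> on_hand[A=52 B=57 C=27 D=14] avail[A=52 B=55 C=27 D=12] open={R3,R5}
Step 9: commit R3 -> on_hand[A=52 B=55 C=27 D=14] avail[A=52 B=55 C=27 D=12] open={R5}
Step 10: reserve R6 C 9 -> on_hand[A=52 B=55 C=27 D=14] avail[A=52 B=55 C=18 D=12] open={R5,R6}
Open reservations: ['R5', 'R6'] -> 2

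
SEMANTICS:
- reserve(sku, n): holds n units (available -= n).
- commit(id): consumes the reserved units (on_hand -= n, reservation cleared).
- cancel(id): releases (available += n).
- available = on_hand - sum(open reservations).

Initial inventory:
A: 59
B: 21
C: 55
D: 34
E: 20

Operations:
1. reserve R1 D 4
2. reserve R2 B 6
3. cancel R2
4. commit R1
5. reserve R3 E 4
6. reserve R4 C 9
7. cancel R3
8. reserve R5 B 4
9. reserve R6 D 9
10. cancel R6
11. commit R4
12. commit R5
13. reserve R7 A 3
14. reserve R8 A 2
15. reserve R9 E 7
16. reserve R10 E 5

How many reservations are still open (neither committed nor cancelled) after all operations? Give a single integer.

Step 1: reserve R1 D 4 -> on_hand[A=59 B=21 C=55 D=34 E=20] avail[A=59 B=21 C=55 D=30 E=20] open={R1}
Step 2: reserve R2 B 6 -> on_hand[A=59 B=21 C=55 D=34 E=20] avail[A=59 B=15 C=55 D=30 E=20] open={R1,R2}
Step 3: cancel R2 -> on_hand[A=59 B=21 C=55 D=34 E=20] avail[A=59 B=21 C=55 D=30 E=20] open={R1}
Step 4: commit R1 -> on_hand[A=59 B=21 C=55 D=30 E=20] avail[A=59 B=21 C=55 D=30 E=20] open={}
Step 5: reserve R3 E 4 -> on_hand[A=59 B=21 C=55 D=30 E=20] avail[A=59 B=21 C=55 D=30 E=16] open={R3}
Step 6: reserve R4 C 9 -> on_hand[A=59 B=21 C=55 D=30 E=20] avail[A=59 B=21 C=46 D=30 E=16] open={R3,R4}
Step 7: cancel R3 -> on_hand[A=59 B=21 C=55 D=30 E=20] avail[A=59 B=21 C=46 D=30 E=20] open={R4}
Step 8: reserve R5 B 4 -> on_hand[A=59 B=21 C=55 D=30 E=20] avail[A=59 B=17 C=46 D=30 E=20] open={R4,R5}
Step 9: reserve R6 D 9 -> on_hand[A=59 B=21 C=55 D=30 E=20] avail[A=59 B=17 C=46 D=21 E=20] open={R4,R5,R6}
Step 10: cancel R6 -> on_hand[A=59 B=21 C=55 D=30 E=20] avail[A=59 B=17 C=46 D=30 E=20] open={R4,R5}
Step 11: commit R4 -> on_hand[A=59 B=21 C=46 D=30 E=20] avail[A=59 B=17 C=46 D=30 E=20] open={R5}
Step 12: commit R5 -> on_hand[A=59 B=17 C=46 D=30 E=20] avail[A=59 B=17 C=46 D=30 E=20] open={}
Step 13: reserve R7 A 3 -> on_hand[A=59 B=17 C=46 D=30 E=20] avail[A=56 B=17 C=46 D=30 E=20] open={R7}
Step 14: reserve R8 A 2 -> on_hand[A=59 B=17 C=46 D=30 E=20] avail[A=54 B=17 C=46 D=30 E=20] open={R7,R8}
Step 15: reserve R9 E 7 -> on_hand[A=59 B=17 C=46 D=30 E=20] avail[A=54 B=17 C=46 D=30 E=13] open={R7,R8,R9}
Step 16: reserve R10 E 5 -> on_hand[A=59 B=17 C=46 D=30 E=20] avail[A=54 B=17 C=46 D=30 E=8] open={R10,R7,R8,R9}
Open reservations: ['R10', 'R7', 'R8', 'R9'] -> 4

Answer: 4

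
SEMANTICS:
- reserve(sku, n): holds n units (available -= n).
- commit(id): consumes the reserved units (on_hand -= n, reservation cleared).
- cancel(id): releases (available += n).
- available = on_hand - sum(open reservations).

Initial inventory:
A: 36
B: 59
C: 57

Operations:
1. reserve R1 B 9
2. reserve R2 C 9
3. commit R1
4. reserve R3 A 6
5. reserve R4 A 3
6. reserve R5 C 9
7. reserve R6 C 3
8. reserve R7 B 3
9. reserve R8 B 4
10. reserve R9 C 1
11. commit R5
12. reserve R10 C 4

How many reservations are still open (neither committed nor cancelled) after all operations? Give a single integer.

Step 1: reserve R1 B 9 -> on_hand[A=36 B=59 C=57] avail[A=36 B=50 C=57] open={R1}
Step 2: reserve R2 C 9 -> on_hand[A=36 B=59 C=57] avail[A=36 B=50 C=48] open={R1,R2}
Step 3: commit R1 -> on_hand[A=36 B=50 C=57] avail[A=36 B=50 C=48] open={R2}
Step 4: reserve R3 A 6 -> on_hand[A=36 B=50 C=57] avail[A=30 B=50 C=48] open={R2,R3}
Step 5: reserve R4 A 3 -> on_hand[A=36 B=50 C=57] avail[A=27 B=50 C=48] open={R2,R3,R4}
Step 6: reserve R5 C 9 -> on_hand[A=36 B=50 C=57] avail[A=27 B=50 C=39] open={R2,R3,R4,R5}
Step 7: reserve R6 C 3 -> on_hand[A=36 B=50 C=57] avail[A=27 B=50 C=36] open={R2,R3,R4,R5,R6}
Step 8: reserve R7 B 3 -> on_hand[A=36 B=50 C=57] avail[A=27 B=47 C=36] open={R2,R3,R4,R5,R6,R7}
Step 9: reserve R8 B 4 -> on_hand[A=36 B=50 C=57] avail[A=27 B=43 C=36] open={R2,R3,R4,R5,R6,R7,R8}
Step 10: reserve R9 C 1 -> on_hand[A=36 B=50 C=57] avail[A=27 B=43 C=35] open={R2,R3,R4,R5,R6,R7,R8,R9}
Step 11: commit R5 -> on_hand[A=36 B=50 C=48] avail[A=27 B=43 C=35] open={R2,R3,R4,R6,R7,R8,R9}
Step 12: reserve R10 C 4 -> on_hand[A=36 B=50 C=48] avail[A=27 B=43 C=31] open={R10,R2,R3,R4,R6,R7,R8,R9}
Open reservations: ['R10', 'R2', 'R3', 'R4', 'R6', 'R7', 'R8', 'R9'] -> 8

Answer: 8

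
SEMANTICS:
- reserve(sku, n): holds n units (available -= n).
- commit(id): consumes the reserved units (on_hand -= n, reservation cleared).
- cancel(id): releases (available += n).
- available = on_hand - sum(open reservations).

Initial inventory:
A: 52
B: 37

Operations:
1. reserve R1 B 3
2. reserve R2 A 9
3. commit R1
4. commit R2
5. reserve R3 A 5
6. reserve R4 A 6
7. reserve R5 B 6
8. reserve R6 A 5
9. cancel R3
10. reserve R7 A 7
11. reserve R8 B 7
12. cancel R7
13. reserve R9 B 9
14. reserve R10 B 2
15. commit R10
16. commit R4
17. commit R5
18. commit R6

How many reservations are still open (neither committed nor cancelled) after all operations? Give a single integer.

Answer: 2

Derivation:
Step 1: reserve R1 B 3 -> on_hand[A=52 B=37] avail[A=52 B=34] open={R1}
Step 2: reserve R2 A 9 -> on_hand[A=52 B=37] avail[A=43 B=34] open={R1,R2}
Step 3: commit R1 -> on_hand[A=52 B=34] avail[A=43 B=34] open={R2}
Step 4: commit R2 -> on_hand[A=43 B=34] avail[A=43 B=34] open={}
Step 5: reserve R3 A 5 -> on_hand[A=43 B=34] avail[A=38 B=34] open={R3}
Step 6: reserve R4 A 6 -> on_hand[A=43 B=34] avail[A=32 B=34] open={R3,R4}
Step 7: reserve R5 B 6 -> on_hand[A=43 B=34] avail[A=32 B=28] open={R3,R4,R5}
Step 8: reserve R6 A 5 -> on_hand[A=43 B=34] avail[A=27 B=28] open={R3,R4,R5,R6}
Step 9: cancel R3 -> on_hand[A=43 B=34] avail[A=32 B=28] open={R4,R5,R6}
Step 10: reserve R7 A 7 -> on_hand[A=43 B=34] avail[A=25 B=28] open={R4,R5,R6,R7}
Step 11: reserve R8 B 7 -> on_hand[A=43 B=34] avail[A=25 B=21] open={R4,R5,R6,R7,R8}
Step 12: cancel R7 -> on_hand[A=43 B=34] avail[A=32 B=21] open={R4,R5,R6,R8}
Step 13: reserve R9 B 9 -> on_hand[A=43 B=34] avail[A=32 B=12] open={R4,R5,R6,R8,R9}
Step 14: reserve R10 B 2 -> on_hand[A=43 B=34] avail[A=32 B=10] open={R10,R4,R5,R6,R8,R9}
Step 15: commit R10 -> on_hand[A=43 B=32] avail[A=32 B=10] open={R4,R5,R6,R8,R9}
Step 16: commit R4 -> on_hand[A=37 B=32] avail[A=32 B=10] open={R5,R6,R8,R9}
Step 17: commit R5 -> on_hand[A=37 B=26] avail[A=32 B=10] open={R6,R8,R9}
Step 18: commit R6 -> on_hand[A=32 B=26] avail[A=32 B=10] open={R8,R9}
Open reservations: ['R8', 'R9'] -> 2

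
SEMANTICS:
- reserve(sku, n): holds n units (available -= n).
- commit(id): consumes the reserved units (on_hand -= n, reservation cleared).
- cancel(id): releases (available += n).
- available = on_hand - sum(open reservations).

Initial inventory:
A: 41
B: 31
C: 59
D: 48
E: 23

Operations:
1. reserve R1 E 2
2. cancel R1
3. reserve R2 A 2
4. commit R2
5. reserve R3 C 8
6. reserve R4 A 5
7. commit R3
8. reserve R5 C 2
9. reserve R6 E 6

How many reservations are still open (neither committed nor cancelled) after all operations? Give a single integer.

Step 1: reserve R1 E 2 -> on_hand[A=41 B=31 C=59 D=48 E=23] avail[A=41 B=31 C=59 D=48 E=21] open={R1}
Step 2: cancel R1 -> on_hand[A=41 B=31 C=59 D=48 E=23] avail[A=41 B=31 C=59 D=48 E=23] open={}
Step 3: reserve R2 A 2 -> on_hand[A=41 B=31 C=59 D=48 E=23] avail[A=39 B=31 C=59 D=48 E=23] open={R2}
Step 4: commit R2 -> on_hand[A=39 B=31 C=59 D=48 E=23] avail[A=39 B=31 C=59 D=48 E=23] open={}
Step 5: reserve R3 C 8 -> on_hand[A=39 B=31 C=59 D=48 E=23] avail[A=39 B=31 C=51 D=48 E=23] open={R3}
Step 6: reserve R4 A 5 -> on_hand[A=39 B=31 C=59 D=48 E=23] avail[A=34 B=31 C=51 D=48 E=23] open={R3,R4}
Step 7: commit R3 -> on_hand[A=39 B=31 C=51 D=48 E=23] avail[A=34 B=31 C=51 D=48 E=23] open={R4}
Step 8: reserve R5 C 2 -> on_hand[A=39 B=31 C=51 D=48 E=23] avail[A=34 B=31 C=49 D=48 E=23] open={R4,R5}
Step 9: reserve R6 E 6 -> on_hand[A=39 B=31 C=51 D=48 E=23] avail[A=34 B=31 C=49 D=48 E=17] open={R4,R5,R6}
Open reservations: ['R4', 'R5', 'R6'] -> 3

Answer: 3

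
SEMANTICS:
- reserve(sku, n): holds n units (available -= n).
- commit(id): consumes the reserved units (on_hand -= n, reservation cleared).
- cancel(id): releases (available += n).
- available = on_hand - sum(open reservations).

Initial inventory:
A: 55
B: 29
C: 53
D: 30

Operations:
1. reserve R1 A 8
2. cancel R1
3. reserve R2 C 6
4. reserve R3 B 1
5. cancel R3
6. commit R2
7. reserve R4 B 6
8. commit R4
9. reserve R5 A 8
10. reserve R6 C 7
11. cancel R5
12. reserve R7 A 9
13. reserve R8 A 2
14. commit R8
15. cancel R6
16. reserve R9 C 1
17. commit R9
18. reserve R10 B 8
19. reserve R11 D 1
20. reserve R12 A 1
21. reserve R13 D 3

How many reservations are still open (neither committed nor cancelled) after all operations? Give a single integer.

Step 1: reserve R1 A 8 -> on_hand[A=55 B=29 C=53 D=30] avail[A=47 B=29 C=53 D=30] open={R1}
Step 2: cancel R1 -> on_hand[A=55 B=29 C=53 D=30] avail[A=55 B=29 C=53 D=30] open={}
Step 3: reserve R2 C 6 -> on_hand[A=55 B=29 C=53 D=30] avail[A=55 B=29 C=47 D=30] open={R2}
Step 4: reserve R3 B 1 -> on_hand[A=55 B=29 C=53 D=30] avail[A=55 B=28 C=47 D=30] open={R2,R3}
Step 5: cancel R3 -> on_hand[A=55 B=29 C=53 D=30] avail[A=55 B=29 C=47 D=30] open={R2}
Step 6: commit R2 -> on_hand[A=55 B=29 C=47 D=30] avail[A=55 B=29 C=47 D=30] open={}
Step 7: reserve R4 B 6 -> on_hand[A=55 B=29 C=47 D=30] avail[A=55 B=23 C=47 D=30] open={R4}
Step 8: commit R4 -> on_hand[A=55 B=23 C=47 D=30] avail[A=55 B=23 C=47 D=30] open={}
Step 9: reserve R5 A 8 -> on_hand[A=55 B=23 C=47 D=30] avail[A=47 B=23 C=47 D=30] open={R5}
Step 10: reserve R6 C 7 -> on_hand[A=55 B=23 C=47 D=30] avail[A=47 B=23 C=40 D=30] open={R5,R6}
Step 11: cancel R5 -> on_hand[A=55 B=23 C=47 D=30] avail[A=55 B=23 C=40 D=30] open={R6}
Step 12: reserve R7 A 9 -> on_hand[A=55 B=23 C=47 D=30] avail[A=46 B=23 C=40 D=30] open={R6,R7}
Step 13: reserve R8 A 2 -> on_hand[A=55 B=23 C=47 D=30] avail[A=44 B=23 C=40 D=30] open={R6,R7,R8}
Step 14: commit R8 -> on_hand[A=53 B=23 C=47 D=30] avail[A=44 B=23 C=40 D=30] open={R6,R7}
Step 15: cancel R6 -> on_hand[A=53 B=23 C=47 D=30] avail[A=44 B=23 C=47 D=30] open={R7}
Step 16: reserve R9 C 1 -> on_hand[A=53 B=23 C=47 D=30] avail[A=44 B=23 C=46 D=30] open={R7,R9}
Step 17: commit R9 -> on_hand[A=53 B=23 C=46 D=30] avail[A=44 B=23 C=46 D=30] open={R7}
Step 18: reserve R10 B 8 -> on_hand[A=53 B=23 C=46 D=30] avail[A=44 B=15 C=46 D=30] open={R10,R7}
Step 19: reserve R11 D 1 -> on_hand[A=53 B=23 C=46 D=30] avail[A=44 B=15 C=46 D=29] open={R10,R11,R7}
Step 20: reserve R12 A 1 -> on_hand[A=53 B=23 C=46 D=30] avail[A=43 B=15 C=46 D=29] open={R10,R11,R12,R7}
Step 21: reserve R13 D 3 -> on_hand[A=53 B=23 C=46 D=30] avail[A=43 B=15 C=46 D=26] open={R10,R11,R12,R13,R7}
Open reservations: ['R10', 'R11', 'R12', 'R13', 'R7'] -> 5

Answer: 5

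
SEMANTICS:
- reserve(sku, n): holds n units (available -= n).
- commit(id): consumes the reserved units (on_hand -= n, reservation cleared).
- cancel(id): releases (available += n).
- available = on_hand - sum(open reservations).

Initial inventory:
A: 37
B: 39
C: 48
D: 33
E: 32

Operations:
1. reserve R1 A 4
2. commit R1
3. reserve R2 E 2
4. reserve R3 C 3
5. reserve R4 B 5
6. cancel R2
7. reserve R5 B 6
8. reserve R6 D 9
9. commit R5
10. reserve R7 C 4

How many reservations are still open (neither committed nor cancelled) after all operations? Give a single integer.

Step 1: reserve R1 A 4 -> on_hand[A=37 B=39 C=48 D=33 E=32] avail[A=33 B=39 C=48 D=33 E=32] open={R1}
Step 2: commit R1 -> on_hand[A=33 B=39 C=48 D=33 E=32] avail[A=33 B=39 C=48 D=33 E=32] open={}
Step 3: reserve R2 E 2 -> on_hand[A=33 B=39 C=48 D=33 E=32] avail[A=33 B=39 C=48 D=33 E=30] open={R2}
Step 4: reserve R3 C 3 -> on_hand[A=33 B=39 C=48 D=33 E=32] avail[A=33 B=39 C=45 D=33 E=30] open={R2,R3}
Step 5: reserve R4 B 5 -> on_hand[A=33 B=39 C=48 D=33 E=32] avail[A=33 B=34 C=45 D=33 E=30] open={R2,R3,R4}
Step 6: cancel R2 -> on_hand[A=33 B=39 C=48 D=33 E=32] avail[A=33 B=34 C=45 D=33 E=32] open={R3,R4}
Step 7: reserve R5 B 6 -> on_hand[A=33 B=39 C=48 D=33 E=32] avail[A=33 B=28 C=45 D=33 E=32] open={R3,R4,R5}
Step 8: reserve R6 D 9 -> on_hand[A=33 B=39 C=48 D=33 E=32] avail[A=33 B=28 C=45 D=24 E=32] open={R3,R4,R5,R6}
Step 9: commit R5 -> on_hand[A=33 B=33 C=48 D=33 E=32] avail[A=33 B=28 C=45 D=24 E=32] open={R3,R4,R6}
Step 10: reserve R7 C 4 -> on_hand[A=33 B=33 C=48 D=33 E=32] avail[A=33 B=28 C=41 D=24 E=32] open={R3,R4,R6,R7}
Open reservations: ['R3', 'R4', 'R6', 'R7'] -> 4

Answer: 4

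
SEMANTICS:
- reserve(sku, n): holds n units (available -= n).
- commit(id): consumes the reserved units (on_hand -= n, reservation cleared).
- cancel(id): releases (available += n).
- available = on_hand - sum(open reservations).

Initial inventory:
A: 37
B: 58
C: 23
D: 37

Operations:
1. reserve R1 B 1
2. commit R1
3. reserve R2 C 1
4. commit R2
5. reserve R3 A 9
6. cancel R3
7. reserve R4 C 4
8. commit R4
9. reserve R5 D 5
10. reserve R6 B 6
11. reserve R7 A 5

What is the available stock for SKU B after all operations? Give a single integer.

Answer: 51

Derivation:
Step 1: reserve R1 B 1 -> on_hand[A=37 B=58 C=23 D=37] avail[A=37 B=57 C=23 D=37] open={R1}
Step 2: commit R1 -> on_hand[A=37 B=57 C=23 D=37] avail[A=37 B=57 C=23 D=37] open={}
Step 3: reserve R2 C 1 -> on_hand[A=37 B=57 C=23 D=37] avail[A=37 B=57 C=22 D=37] open={R2}
Step 4: commit R2 -> on_hand[A=37 B=57 C=22 D=37] avail[A=37 B=57 C=22 D=37] open={}
Step 5: reserve R3 A 9 -> on_hand[A=37 B=57 C=22 D=37] avail[A=28 B=57 C=22 D=37] open={R3}
Step 6: cancel R3 -> on_hand[A=37 B=57 C=22 D=37] avail[A=37 B=57 C=22 D=37] open={}
Step 7: reserve R4 C 4 -> on_hand[A=37 B=57 C=22 D=37] avail[A=37 B=57 C=18 D=37] open={R4}
Step 8: commit R4 -> on_hand[A=37 B=57 C=18 D=37] avail[A=37 B=57 C=18 D=37] open={}
Step 9: reserve R5 D 5 -> on_hand[A=37 B=57 C=18 D=37] avail[A=37 B=57 C=18 D=32] open={R5}
Step 10: reserve R6 B 6 -> on_hand[A=37 B=57 C=18 D=37] avail[A=37 B=51 C=18 D=32] open={R5,R6}
Step 11: reserve R7 A 5 -> on_hand[A=37 B=57 C=18 D=37] avail[A=32 B=51 C=18 D=32] open={R5,R6,R7}
Final available[B] = 51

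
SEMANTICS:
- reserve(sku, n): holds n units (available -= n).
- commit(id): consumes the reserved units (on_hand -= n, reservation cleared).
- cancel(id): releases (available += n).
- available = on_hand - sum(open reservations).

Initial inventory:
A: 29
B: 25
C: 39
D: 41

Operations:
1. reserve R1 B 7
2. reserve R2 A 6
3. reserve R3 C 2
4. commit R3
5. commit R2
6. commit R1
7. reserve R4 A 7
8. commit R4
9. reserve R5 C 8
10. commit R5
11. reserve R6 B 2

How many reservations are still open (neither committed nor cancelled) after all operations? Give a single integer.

Step 1: reserve R1 B 7 -> on_hand[A=29 B=25 C=39 D=41] avail[A=29 B=18 C=39 D=41] open={R1}
Step 2: reserve R2 A 6 -> on_hand[A=29 B=25 C=39 D=41] avail[A=23 B=18 C=39 D=41] open={R1,R2}
Step 3: reserve R3 C 2 -> on_hand[A=29 B=25 C=39 D=41] avail[A=23 B=18 C=37 D=41] open={R1,R2,R3}
Step 4: commit R3 -> on_hand[A=29 B=25 C=37 D=41] avail[A=23 B=18 C=37 D=41] open={R1,R2}
Step 5: commit R2 -> on_hand[A=23 B=25 C=37 D=41] avail[A=23 B=18 C=37 D=41] open={R1}
Step 6: commit R1 -> on_hand[A=23 B=18 C=37 D=41] avail[A=23 B=18 C=37 D=41] open={}
Step 7: reserve R4 A 7 -> on_hand[A=23 B=18 C=37 D=41] avail[A=16 B=18 C=37 D=41] open={R4}
Step 8: commit R4 -> on_hand[A=16 B=18 C=37 D=41] avail[A=16 B=18 C=37 D=41] open={}
Step 9: reserve R5 C 8 -> on_hand[A=16 B=18 C=37 D=41] avail[A=16 B=18 C=29 D=41] open={R5}
Step 10: commit R5 -> on_hand[A=16 B=18 C=29 D=41] avail[A=16 B=18 C=29 D=41] open={}
Step 11: reserve R6 B 2 -> on_hand[A=16 B=18 C=29 D=41] avail[A=16 B=16 C=29 D=41] open={R6}
Open reservations: ['R6'] -> 1

Answer: 1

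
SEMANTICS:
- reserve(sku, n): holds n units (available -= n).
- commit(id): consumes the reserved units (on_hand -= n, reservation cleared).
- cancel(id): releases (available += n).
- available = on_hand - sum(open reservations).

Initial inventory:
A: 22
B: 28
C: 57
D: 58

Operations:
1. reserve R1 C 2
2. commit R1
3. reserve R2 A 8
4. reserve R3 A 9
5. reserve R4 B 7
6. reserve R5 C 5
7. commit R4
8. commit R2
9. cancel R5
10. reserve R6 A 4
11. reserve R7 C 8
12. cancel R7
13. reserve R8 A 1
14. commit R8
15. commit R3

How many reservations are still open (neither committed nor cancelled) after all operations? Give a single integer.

Step 1: reserve R1 C 2 -> on_hand[A=22 B=28 C=57 D=58] avail[A=22 B=28 C=55 D=58] open={R1}
Step 2: commit R1 -> on_hand[A=22 B=28 C=55 D=58] avail[A=22 B=28 C=55 D=58] open={}
Step 3: reserve R2 A 8 -> on_hand[A=22 B=28 C=55 D=58] avail[A=14 B=28 C=55 D=58] open={R2}
Step 4: reserve R3 A 9 -> on_hand[A=22 B=28 C=55 D=58] avail[A=5 B=28 C=55 D=58] open={R2,R3}
Step 5: reserve R4 B 7 -> on_hand[A=22 B=28 C=55 D=58] avail[A=5 B=21 C=55 D=58] open={R2,R3,R4}
Step 6: reserve R5 C 5 -> on_hand[A=22 B=28 C=55 D=58] avail[A=5 B=21 C=50 D=58] open={R2,R3,R4,R5}
Step 7: commit R4 -> on_hand[A=22 B=21 C=55 D=58] avail[A=5 B=21 C=50 D=58] open={R2,R3,R5}
Step 8: commit R2 -> on_hand[A=14 B=21 C=55 D=58] avail[A=5 B=21 C=50 D=58] open={R3,R5}
Step 9: cancel R5 -> on_hand[A=14 B=21 C=55 D=58] avail[A=5 B=21 C=55 D=58] open={R3}
Step 10: reserve R6 A 4 -> on_hand[A=14 B=21 C=55 D=58] avail[A=1 B=21 C=55 D=58] open={R3,R6}
Step 11: reserve R7 C 8 -> on_hand[A=14 B=21 C=55 D=58] avail[A=1 B=21 C=47 D=58] open={R3,R6,R7}
Step 12: cancel R7 -> on_hand[A=14 B=21 C=55 D=58] avail[A=1 B=21 C=55 D=58] open={R3,R6}
Step 13: reserve R8 A 1 -> on_hand[A=14 B=21 C=55 D=58] avail[A=0 B=21 C=55 D=58] open={R3,R6,R8}
Step 14: commit R8 -> on_hand[A=13 B=21 C=55 D=58] avail[A=0 B=21 C=55 D=58] open={R3,R6}
Step 15: commit R3 -> on_hand[A=4 B=21 C=55 D=58] avail[A=0 B=21 C=55 D=58] open={R6}
Open reservations: ['R6'] -> 1

Answer: 1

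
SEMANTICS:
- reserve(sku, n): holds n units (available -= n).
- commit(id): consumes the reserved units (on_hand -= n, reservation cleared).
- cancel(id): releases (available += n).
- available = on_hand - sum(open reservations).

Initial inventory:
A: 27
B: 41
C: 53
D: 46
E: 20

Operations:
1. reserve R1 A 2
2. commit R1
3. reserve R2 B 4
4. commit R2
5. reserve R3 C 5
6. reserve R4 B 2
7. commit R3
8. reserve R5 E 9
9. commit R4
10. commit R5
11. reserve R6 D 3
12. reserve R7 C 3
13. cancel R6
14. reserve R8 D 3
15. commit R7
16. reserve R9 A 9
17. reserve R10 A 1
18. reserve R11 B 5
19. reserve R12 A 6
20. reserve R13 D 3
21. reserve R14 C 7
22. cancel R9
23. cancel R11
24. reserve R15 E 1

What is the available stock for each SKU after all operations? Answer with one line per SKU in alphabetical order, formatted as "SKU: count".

Step 1: reserve R1 A 2 -> on_hand[A=27 B=41 C=53 D=46 E=20] avail[A=25 B=41 C=53 D=46 E=20] open={R1}
Step 2: commit R1 -> on_hand[A=25 B=41 C=53 D=46 E=20] avail[A=25 B=41 C=53 D=46 E=20] open={}
Step 3: reserve R2 B 4 -> on_hand[A=25 B=41 C=53 D=46 E=20] avail[A=25 B=37 C=53 D=46 E=20] open={R2}
Step 4: commit R2 -> on_hand[A=25 B=37 C=53 D=46 E=20] avail[A=25 B=37 C=53 D=46 E=20] open={}
Step 5: reserve R3 C 5 -> on_hand[A=25 B=37 C=53 D=46 E=20] avail[A=25 B=37 C=48 D=46 E=20] open={R3}
Step 6: reserve R4 B 2 -> on_hand[A=25 B=37 C=53 D=46 E=20] avail[A=25 B=35 C=48 D=46 E=20] open={R3,R4}
Step 7: commit R3 -> on_hand[A=25 B=37 C=48 D=46 E=20] avail[A=25 B=35 C=48 D=46 E=20] open={R4}
Step 8: reserve R5 E 9 -> on_hand[A=25 B=37 C=48 D=46 E=20] avail[A=25 B=35 C=48 D=46 E=11] open={R4,R5}
Step 9: commit R4 -> on_hand[A=25 B=35 C=48 D=46 E=20] avail[A=25 B=35 C=48 D=46 E=11] open={R5}
Step 10: commit R5 -> on_hand[A=25 B=35 C=48 D=46 E=11] avail[A=25 B=35 C=48 D=46 E=11] open={}
Step 11: reserve R6 D 3 -> on_hand[A=25 B=35 C=48 D=46 E=11] avail[A=25 B=35 C=48 D=43 E=11] open={R6}
Step 12: reserve R7 C 3 -> on_hand[A=25 B=35 C=48 D=46 E=11] avail[A=25 B=35 C=45 D=43 E=11] open={R6,R7}
Step 13: cancel R6 -> on_hand[A=25 B=35 C=48 D=46 E=11] avail[A=25 B=35 C=45 D=46 E=11] open={R7}
Step 14: reserve R8 D 3 -> on_hand[A=25 B=35 C=48 D=46 E=11] avail[A=25 B=35 C=45 D=43 E=11] open={R7,R8}
Step 15: commit R7 -> on_hand[A=25 B=35 C=45 D=46 E=11] avail[A=25 B=35 C=45 D=43 E=11] open={R8}
Step 16: reserve R9 A 9 -> on_hand[A=25 B=35 C=45 D=46 E=11] avail[A=16 B=35 C=45 D=43 E=11] open={R8,R9}
Step 17: reserve R10 A 1 -> on_hand[A=25 B=35 C=45 D=46 E=11] avail[A=15 B=35 C=45 D=43 E=11] open={R10,R8,R9}
Step 18: reserve R11 B 5 -> on_hand[A=25 B=35 C=45 D=46 E=11] avail[A=15 B=30 C=45 D=43 E=11] open={R10,R11,R8,R9}
Step 19: reserve R12 A 6 -> on_hand[A=25 B=35 C=45 D=46 E=11] avail[A=9 B=30 C=45 D=43 E=11] open={R10,R11,R12,R8,R9}
Step 20: reserve R13 D 3 -> on_hand[A=25 B=35 C=45 D=46 E=11] avail[A=9 B=30 C=45 D=40 E=11] open={R10,R11,R12,R13,R8,R9}
Step 21: reserve R14 C 7 -> on_hand[A=25 B=35 C=45 D=46 E=11] avail[A=9 B=30 C=38 D=40 E=11] open={R10,R11,R12,R13,R14,R8,R9}
Step 22: cancel R9 -> on_hand[A=25 B=35 C=45 D=46 E=11] avail[A=18 B=30 C=38 D=40 E=11] open={R10,R11,R12,R13,R14,R8}
Step 23: cancel R11 -> on_hand[A=25 B=35 C=45 D=46 E=11] avail[A=18 B=35 C=38 D=40 E=11] open={R10,R12,R13,R14,R8}
Step 24: reserve R15 E 1 -> on_hand[A=25 B=35 C=45 D=46 E=11] avail[A=18 B=35 C=38 D=40 E=10] open={R10,R12,R13,R14,R15,R8}

Answer: A: 18
B: 35
C: 38
D: 40
E: 10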